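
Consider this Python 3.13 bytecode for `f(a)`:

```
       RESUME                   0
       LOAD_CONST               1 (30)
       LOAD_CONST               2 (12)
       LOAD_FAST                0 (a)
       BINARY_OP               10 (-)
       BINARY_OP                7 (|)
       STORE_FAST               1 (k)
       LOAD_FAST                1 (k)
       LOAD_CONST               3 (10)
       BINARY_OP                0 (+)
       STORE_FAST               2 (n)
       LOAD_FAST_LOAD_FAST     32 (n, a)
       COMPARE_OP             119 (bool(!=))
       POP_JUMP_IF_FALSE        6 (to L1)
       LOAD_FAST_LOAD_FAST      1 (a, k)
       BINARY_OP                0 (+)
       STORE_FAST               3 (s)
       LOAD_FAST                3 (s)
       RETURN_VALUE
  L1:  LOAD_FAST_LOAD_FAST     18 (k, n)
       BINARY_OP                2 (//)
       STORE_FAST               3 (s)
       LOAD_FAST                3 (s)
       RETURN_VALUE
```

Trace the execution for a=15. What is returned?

LOAD_CONST → push 30. Stack: [30]
LOAD_CONST → push 12. Stack: [30, 12]
LOAD_FAST a → push 15. Stack: [30, 12, 15]
BINARY_OP - → 12 - 15 = -3. Stack: [30, -3]
BINARY_OP | → 30 | -3 = -1. Stack: [-1]
STORE_FAST k → k=-1. Stack: []
LOAD_FAST k → push -1. Stack: [-1]
LOAD_CONST → push 10. Stack: [-1, 10]
BINARY_OP + → -1 + 10 = 9. Stack: [9]
STORE_FAST n → n=9. Stack: []
LOAD_FAST_LOAD_FAST n,a → push 9,15. Stack: [9, 15]
COMPARE_OP bool(!=) → 9 vs 15 = True. Stack: [True]
POP_JUMP_IF_FALSE → pop True; no jump. Stack: []
LOAD_FAST_LOAD_FAST a,k → push 15,-1. Stack: [15, -1]
BINARY_OP + → 15 + -1 = 14. Stack: [14]
STORE_FAST s → s=14. Stack: []
LOAD_FAST s → push 14. Stack: [14]
RETURN_VALUE → return 14.

14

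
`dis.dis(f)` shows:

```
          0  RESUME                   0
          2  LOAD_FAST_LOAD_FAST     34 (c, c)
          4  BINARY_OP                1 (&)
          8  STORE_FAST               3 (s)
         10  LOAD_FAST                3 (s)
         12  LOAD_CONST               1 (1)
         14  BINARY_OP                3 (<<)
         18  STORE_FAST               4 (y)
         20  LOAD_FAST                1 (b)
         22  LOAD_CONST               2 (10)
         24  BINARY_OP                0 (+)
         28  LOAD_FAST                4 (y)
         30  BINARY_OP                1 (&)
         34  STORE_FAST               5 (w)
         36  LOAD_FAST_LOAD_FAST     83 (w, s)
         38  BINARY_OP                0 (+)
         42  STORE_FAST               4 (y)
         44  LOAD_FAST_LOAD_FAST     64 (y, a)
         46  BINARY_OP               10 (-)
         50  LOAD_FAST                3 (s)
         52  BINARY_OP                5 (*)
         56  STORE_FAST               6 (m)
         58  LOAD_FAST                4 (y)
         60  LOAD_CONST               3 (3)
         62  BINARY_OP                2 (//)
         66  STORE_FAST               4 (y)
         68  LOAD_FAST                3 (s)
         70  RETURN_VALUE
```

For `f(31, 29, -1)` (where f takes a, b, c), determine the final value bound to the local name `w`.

LOAD_FAST_LOAD_FAST c,c → push -1,-1. Stack: [-1, -1]
BINARY_OP & → -1 & -1 = -1. Stack: [-1]
STORE_FAST s → s=-1. Stack: []
LOAD_FAST s → push -1. Stack: [-1]
LOAD_CONST → push 1. Stack: [-1, 1]
BINARY_OP << → -1 << 1 = -2. Stack: [-2]
STORE_FAST y → y=-2. Stack: []
LOAD_FAST b → push 29. Stack: [29]
LOAD_CONST → push 10. Stack: [29, 10]
BINARY_OP + → 29 + 10 = 39. Stack: [39]
LOAD_FAST y → push -2. Stack: [39, -2]
BINARY_OP & → 39 & -2 = 38. Stack: [38]
STORE_FAST w → w=38. Stack: []
LOAD_FAST_LOAD_FAST w,s → push 38,-1. Stack: [38, -1]
BINARY_OP + → 38 + -1 = 37. Stack: [37]
STORE_FAST y → y=37. Stack: []
LOAD_FAST_LOAD_FAST y,a → push 37,31. Stack: [37, 31]
BINARY_OP - → 37 - 31 = 6. Stack: [6]
LOAD_FAST s → push -1. Stack: [6, -1]
BINARY_OP * → 6 * -1 = -6. Stack: [-6]
STORE_FAST m → m=-6. Stack: []
LOAD_FAST y → push 37. Stack: [37]
LOAD_CONST → push 3. Stack: [37, 3]
BINARY_OP // → 37 // 3 = 12. Stack: [12]
STORE_FAST y → y=12. Stack: []
LOAD_FAST s → push -1. Stack: [-1]
RETURN_VALUE → return -1.

38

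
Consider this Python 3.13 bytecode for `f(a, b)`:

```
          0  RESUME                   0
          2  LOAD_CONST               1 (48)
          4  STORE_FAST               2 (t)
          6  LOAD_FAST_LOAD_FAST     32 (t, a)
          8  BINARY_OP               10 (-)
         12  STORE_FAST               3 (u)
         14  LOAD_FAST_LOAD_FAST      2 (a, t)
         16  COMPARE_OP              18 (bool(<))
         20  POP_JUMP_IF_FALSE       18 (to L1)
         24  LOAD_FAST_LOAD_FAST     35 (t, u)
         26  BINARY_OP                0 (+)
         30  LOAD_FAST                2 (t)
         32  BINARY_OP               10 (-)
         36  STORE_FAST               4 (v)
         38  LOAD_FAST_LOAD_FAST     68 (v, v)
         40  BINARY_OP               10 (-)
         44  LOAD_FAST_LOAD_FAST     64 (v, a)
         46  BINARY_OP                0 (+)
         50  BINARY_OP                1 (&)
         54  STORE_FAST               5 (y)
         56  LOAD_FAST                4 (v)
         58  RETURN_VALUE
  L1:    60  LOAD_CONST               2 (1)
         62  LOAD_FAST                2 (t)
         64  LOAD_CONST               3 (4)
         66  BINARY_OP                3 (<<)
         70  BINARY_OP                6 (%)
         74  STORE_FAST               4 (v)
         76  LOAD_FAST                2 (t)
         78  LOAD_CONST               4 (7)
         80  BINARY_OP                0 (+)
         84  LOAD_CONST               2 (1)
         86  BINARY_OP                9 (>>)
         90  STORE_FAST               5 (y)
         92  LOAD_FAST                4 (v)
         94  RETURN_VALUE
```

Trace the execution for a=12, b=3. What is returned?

LOAD_CONST → push 48. Stack: [48]
STORE_FAST t → t=48. Stack: []
LOAD_FAST_LOAD_FAST t,a → push 48,12. Stack: [48, 12]
BINARY_OP - → 48 - 12 = 36. Stack: [36]
STORE_FAST u → u=36. Stack: []
LOAD_FAST_LOAD_FAST a,t → push 12,48. Stack: [12, 48]
COMPARE_OP bool(<) → 12 vs 48 = True. Stack: [True]
POP_JUMP_IF_FALSE → pop True; no jump. Stack: []
LOAD_FAST_LOAD_FAST t,u → push 48,36. Stack: [48, 36]
BINARY_OP + → 48 + 36 = 84. Stack: [84]
LOAD_FAST t → push 48. Stack: [84, 48]
BINARY_OP - → 84 - 48 = 36. Stack: [36]
STORE_FAST v → v=36. Stack: []
LOAD_FAST_LOAD_FAST v,v → push 36,36. Stack: [36, 36]
BINARY_OP - → 36 - 36 = 0. Stack: [0]
LOAD_FAST_LOAD_FAST v,a → push 36,12. Stack: [0, 36, 12]
BINARY_OP + → 36 + 12 = 48. Stack: [0, 48]
BINARY_OP & → 0 & 48 = 0. Stack: [0]
STORE_FAST y → y=0. Stack: []
LOAD_FAST v → push 36. Stack: [36]
RETURN_VALUE → return 36.

36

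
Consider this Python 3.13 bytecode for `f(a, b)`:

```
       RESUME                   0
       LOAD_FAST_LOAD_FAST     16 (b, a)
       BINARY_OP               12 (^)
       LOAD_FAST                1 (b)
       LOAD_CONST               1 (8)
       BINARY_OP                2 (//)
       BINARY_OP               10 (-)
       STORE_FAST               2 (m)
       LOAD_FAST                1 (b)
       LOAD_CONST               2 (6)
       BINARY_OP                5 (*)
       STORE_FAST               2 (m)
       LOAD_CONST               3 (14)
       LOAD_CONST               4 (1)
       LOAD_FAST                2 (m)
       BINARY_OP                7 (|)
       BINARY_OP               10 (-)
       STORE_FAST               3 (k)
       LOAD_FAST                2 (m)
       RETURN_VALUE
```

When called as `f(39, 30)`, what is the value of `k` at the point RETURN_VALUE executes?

LOAD_FAST_LOAD_FAST b,a → push 30,39. Stack: [30, 39]
BINARY_OP ^ → 30 ^ 39 = 57. Stack: [57]
LOAD_FAST b → push 30. Stack: [57, 30]
LOAD_CONST → push 8. Stack: [57, 30, 8]
BINARY_OP // → 30 // 8 = 3. Stack: [57, 3]
BINARY_OP - → 57 - 3 = 54. Stack: [54]
STORE_FAST m → m=54. Stack: []
LOAD_FAST b → push 30. Stack: [30]
LOAD_CONST → push 6. Stack: [30, 6]
BINARY_OP * → 30 * 6 = 180. Stack: [180]
STORE_FAST m → m=180. Stack: []
LOAD_CONST → push 14. Stack: [14]
LOAD_CONST → push 1. Stack: [14, 1]
LOAD_FAST m → push 180. Stack: [14, 1, 180]
BINARY_OP | → 1 | 180 = 181. Stack: [14, 181]
BINARY_OP - → 14 - 181 = -167. Stack: [-167]
STORE_FAST k → k=-167. Stack: []
LOAD_FAST m → push 180. Stack: [180]
RETURN_VALUE → return 180.

-167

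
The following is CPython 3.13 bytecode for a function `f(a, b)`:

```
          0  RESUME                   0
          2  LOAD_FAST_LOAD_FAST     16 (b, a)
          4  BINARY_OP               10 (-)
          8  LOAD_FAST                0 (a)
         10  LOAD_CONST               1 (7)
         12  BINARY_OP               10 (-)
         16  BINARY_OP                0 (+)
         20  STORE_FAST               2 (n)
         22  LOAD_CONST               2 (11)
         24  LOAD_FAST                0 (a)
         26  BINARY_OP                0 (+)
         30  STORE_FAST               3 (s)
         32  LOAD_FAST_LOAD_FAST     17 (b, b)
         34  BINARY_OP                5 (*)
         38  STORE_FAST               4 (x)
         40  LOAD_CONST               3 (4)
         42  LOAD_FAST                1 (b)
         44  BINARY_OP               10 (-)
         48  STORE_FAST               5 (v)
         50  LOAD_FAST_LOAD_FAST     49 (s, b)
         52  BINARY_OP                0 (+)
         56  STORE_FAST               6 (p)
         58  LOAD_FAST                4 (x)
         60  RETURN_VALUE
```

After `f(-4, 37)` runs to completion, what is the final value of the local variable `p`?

LOAD_FAST_LOAD_FAST b,a → push 37,-4. Stack: [37, -4]
BINARY_OP - → 37 - -4 = 41. Stack: [41]
LOAD_FAST a → push -4. Stack: [41, -4]
LOAD_CONST → push 7. Stack: [41, -4, 7]
BINARY_OP - → -4 - 7 = -11. Stack: [41, -11]
BINARY_OP + → 41 + -11 = 30. Stack: [30]
STORE_FAST n → n=30. Stack: []
LOAD_CONST → push 11. Stack: [11]
LOAD_FAST a → push -4. Stack: [11, -4]
BINARY_OP + → 11 + -4 = 7. Stack: [7]
STORE_FAST s → s=7. Stack: []
LOAD_FAST_LOAD_FAST b,b → push 37,37. Stack: [37, 37]
BINARY_OP * → 37 * 37 = 1369. Stack: [1369]
STORE_FAST x → x=1369. Stack: []
LOAD_CONST → push 4. Stack: [4]
LOAD_FAST b → push 37. Stack: [4, 37]
BINARY_OP - → 4 - 37 = -33. Stack: [-33]
STORE_FAST v → v=-33. Stack: []
LOAD_FAST_LOAD_FAST s,b → push 7,37. Stack: [7, 37]
BINARY_OP + → 7 + 37 = 44. Stack: [44]
STORE_FAST p → p=44. Stack: []
LOAD_FAST x → push 1369. Stack: [1369]
RETURN_VALUE → return 1369.

44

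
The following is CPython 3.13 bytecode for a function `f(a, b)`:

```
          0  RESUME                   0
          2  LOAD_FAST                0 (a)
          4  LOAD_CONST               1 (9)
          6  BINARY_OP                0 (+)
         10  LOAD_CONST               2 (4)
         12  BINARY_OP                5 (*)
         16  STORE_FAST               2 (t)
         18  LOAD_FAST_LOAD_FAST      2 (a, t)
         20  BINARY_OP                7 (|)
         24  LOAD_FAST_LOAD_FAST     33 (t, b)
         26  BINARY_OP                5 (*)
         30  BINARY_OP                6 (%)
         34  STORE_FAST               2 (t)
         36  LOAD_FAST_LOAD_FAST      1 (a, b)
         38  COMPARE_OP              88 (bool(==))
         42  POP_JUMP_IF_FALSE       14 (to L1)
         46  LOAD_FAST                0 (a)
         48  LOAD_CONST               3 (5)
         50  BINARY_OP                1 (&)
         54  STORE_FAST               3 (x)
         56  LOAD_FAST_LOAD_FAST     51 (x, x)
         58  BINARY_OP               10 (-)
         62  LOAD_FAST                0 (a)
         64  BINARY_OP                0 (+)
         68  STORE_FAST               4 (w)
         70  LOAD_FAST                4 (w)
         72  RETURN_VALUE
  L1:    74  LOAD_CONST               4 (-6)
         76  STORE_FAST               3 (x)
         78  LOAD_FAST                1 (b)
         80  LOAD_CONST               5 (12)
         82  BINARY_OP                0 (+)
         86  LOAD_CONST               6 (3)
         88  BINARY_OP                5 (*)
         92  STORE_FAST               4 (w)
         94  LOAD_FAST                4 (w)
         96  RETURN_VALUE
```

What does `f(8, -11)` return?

3

LOAD_FAST a → push 8. Stack: [8]
LOAD_CONST → push 9. Stack: [8, 9]
BINARY_OP + → 8 + 9 = 17. Stack: [17]
LOAD_CONST → push 4. Stack: [17, 4]
BINARY_OP * → 17 * 4 = 68. Stack: [68]
STORE_FAST t → t=68. Stack: []
LOAD_FAST_LOAD_FAST a,t → push 8,68. Stack: [8, 68]
BINARY_OP | → 8 | 68 = 76. Stack: [76]
LOAD_FAST_LOAD_FAST t,b → push 68,-11. Stack: [76, 68, -11]
BINARY_OP * → 68 * -11 = -748. Stack: [76, -748]
BINARY_OP % → 76 % -748 = -672. Stack: [-672]
STORE_FAST t → t=-672. Stack: []
LOAD_FAST_LOAD_FAST a,b → push 8,-11. Stack: [8, -11]
COMPARE_OP bool(==) → 8 vs -11 = False. Stack: [False]
POP_JUMP_IF_FALSE → pop False; jump. Stack: []
LOAD_CONST → push -6. Stack: [-6]
STORE_FAST x → x=-6. Stack: []
LOAD_FAST b → push -11. Stack: [-11]
LOAD_CONST → push 12. Stack: [-11, 12]
BINARY_OP + → -11 + 12 = 1. Stack: [1]
LOAD_CONST → push 3. Stack: [1, 3]
BINARY_OP * → 1 * 3 = 3. Stack: [3]
STORE_FAST w → w=3. Stack: []
LOAD_FAST w → push 3. Stack: [3]
RETURN_VALUE → return 3.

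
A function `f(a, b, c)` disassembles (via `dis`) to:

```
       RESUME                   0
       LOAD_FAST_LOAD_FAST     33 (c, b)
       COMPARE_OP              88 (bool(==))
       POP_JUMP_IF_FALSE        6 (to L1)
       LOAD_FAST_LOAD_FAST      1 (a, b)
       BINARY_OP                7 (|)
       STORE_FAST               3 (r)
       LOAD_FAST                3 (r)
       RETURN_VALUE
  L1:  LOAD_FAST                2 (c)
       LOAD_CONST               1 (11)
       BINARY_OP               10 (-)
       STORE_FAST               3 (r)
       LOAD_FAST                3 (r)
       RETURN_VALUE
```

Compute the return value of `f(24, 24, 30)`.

LOAD_FAST_LOAD_FAST c,b → push 30,24. Stack: [30, 24]
COMPARE_OP bool(==) → 30 vs 24 = False. Stack: [False]
POP_JUMP_IF_FALSE → pop False; jump. Stack: []
LOAD_FAST c → push 30. Stack: [30]
LOAD_CONST → push 11. Stack: [30, 11]
BINARY_OP - → 30 - 11 = 19. Stack: [19]
STORE_FAST r → r=19. Stack: []
LOAD_FAST r → push 19. Stack: [19]
RETURN_VALUE → return 19.

19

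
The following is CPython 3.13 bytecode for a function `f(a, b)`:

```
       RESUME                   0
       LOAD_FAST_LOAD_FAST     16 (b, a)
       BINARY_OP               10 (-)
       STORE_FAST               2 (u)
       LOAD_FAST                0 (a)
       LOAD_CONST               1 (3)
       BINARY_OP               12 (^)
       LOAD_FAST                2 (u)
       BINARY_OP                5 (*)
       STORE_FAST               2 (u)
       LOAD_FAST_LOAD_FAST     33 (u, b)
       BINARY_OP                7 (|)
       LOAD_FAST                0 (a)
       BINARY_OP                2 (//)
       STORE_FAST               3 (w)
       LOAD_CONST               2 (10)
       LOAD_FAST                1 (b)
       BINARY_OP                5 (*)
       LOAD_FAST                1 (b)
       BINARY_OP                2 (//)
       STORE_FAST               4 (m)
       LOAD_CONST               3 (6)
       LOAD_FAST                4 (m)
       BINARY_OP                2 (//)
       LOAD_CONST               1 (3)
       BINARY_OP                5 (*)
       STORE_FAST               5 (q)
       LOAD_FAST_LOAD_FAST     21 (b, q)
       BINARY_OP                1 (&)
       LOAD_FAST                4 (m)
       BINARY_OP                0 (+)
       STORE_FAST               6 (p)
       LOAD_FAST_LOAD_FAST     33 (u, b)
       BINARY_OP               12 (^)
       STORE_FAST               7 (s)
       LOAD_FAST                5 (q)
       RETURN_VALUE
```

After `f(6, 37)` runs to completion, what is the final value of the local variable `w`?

31

LOAD_FAST_LOAD_FAST b,a → push 37,6. Stack: [37, 6]
BINARY_OP - → 37 - 6 = 31. Stack: [31]
STORE_FAST u → u=31. Stack: []
LOAD_FAST a → push 6. Stack: [6]
LOAD_CONST → push 3. Stack: [6, 3]
BINARY_OP ^ → 6 ^ 3 = 5. Stack: [5]
LOAD_FAST u → push 31. Stack: [5, 31]
BINARY_OP * → 5 * 31 = 155. Stack: [155]
STORE_FAST u → u=155. Stack: []
LOAD_FAST_LOAD_FAST u,b → push 155,37. Stack: [155, 37]
BINARY_OP | → 155 | 37 = 191. Stack: [191]
LOAD_FAST a → push 6. Stack: [191, 6]
BINARY_OP // → 191 // 6 = 31. Stack: [31]
STORE_FAST w → w=31. Stack: []
LOAD_CONST → push 10. Stack: [10]
LOAD_FAST b → push 37. Stack: [10, 37]
BINARY_OP * → 10 * 37 = 370. Stack: [370]
LOAD_FAST b → push 37. Stack: [370, 37]
BINARY_OP // → 370 // 37 = 10. Stack: [10]
STORE_FAST m → m=10. Stack: []
LOAD_CONST → push 6. Stack: [6]
LOAD_FAST m → push 10. Stack: [6, 10]
BINARY_OP // → 6 // 10 = 0. Stack: [0]
LOAD_CONST → push 3. Stack: [0, 3]
BINARY_OP * → 0 * 3 = 0. Stack: [0]
STORE_FAST q → q=0. Stack: []
LOAD_FAST_LOAD_FAST b,q → push 37,0. Stack: [37, 0]
BINARY_OP & → 37 & 0 = 0. Stack: [0]
LOAD_FAST m → push 10. Stack: [0, 10]
BINARY_OP + → 0 + 10 = 10. Stack: [10]
STORE_FAST p → p=10. Stack: []
LOAD_FAST_LOAD_FAST u,b → push 155,37. Stack: [155, 37]
BINARY_OP ^ → 155 ^ 37 = 190. Stack: [190]
STORE_FAST s → s=190. Stack: []
LOAD_FAST q → push 0. Stack: [0]
RETURN_VALUE → return 0.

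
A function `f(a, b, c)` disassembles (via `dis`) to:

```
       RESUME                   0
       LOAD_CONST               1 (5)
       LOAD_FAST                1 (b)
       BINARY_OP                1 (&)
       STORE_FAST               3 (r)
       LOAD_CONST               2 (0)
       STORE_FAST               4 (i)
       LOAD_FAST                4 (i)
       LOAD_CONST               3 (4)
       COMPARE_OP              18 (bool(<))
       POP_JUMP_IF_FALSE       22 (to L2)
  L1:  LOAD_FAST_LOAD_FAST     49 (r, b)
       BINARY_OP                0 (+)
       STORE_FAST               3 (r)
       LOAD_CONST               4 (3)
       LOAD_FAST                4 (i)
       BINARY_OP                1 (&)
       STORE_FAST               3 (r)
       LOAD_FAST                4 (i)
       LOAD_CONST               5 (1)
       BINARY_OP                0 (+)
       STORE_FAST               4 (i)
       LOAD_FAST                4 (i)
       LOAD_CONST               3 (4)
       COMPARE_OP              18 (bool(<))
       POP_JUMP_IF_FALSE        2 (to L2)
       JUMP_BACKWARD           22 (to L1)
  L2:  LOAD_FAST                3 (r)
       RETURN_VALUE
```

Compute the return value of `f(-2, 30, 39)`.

LOAD_CONST → push 5
LOAD_FAST b → push 30
BINARY_OP & → 5 & 30 = 4
STORE_FAST r → r=4
LOAD_CONST → push 0
STORE_FAST i → i=0
LOAD_FAST i → push 0
LOAD_CONST → push 4
COMPARE_OP bool(<) → 0 vs 4 = True
POP_JUMP_IF_FALSE → pop True; no jump
LOAD_FAST_LOAD_FAST r,b → push 4,30
BINARY_OP + → 4 + 30 = 34
STORE_FAST r → r=34
LOAD_CONST → push 3
LOAD_FAST i → push 0
BINARY_OP & → 3 & 0 = 0
STORE_FAST r → r=0
LOAD_FAST i → push 0
LOAD_CONST → push 1
BINARY_OP + → 0 + 1 = 1
STORE_FAST i → i=1
LOAD_FAST i → push 1
LOAD_CONST → push 4
COMPARE_OP bool(<) → 1 vs 4 = True
POP_JUMP_IF_FALSE → pop True; no jump
LOAD_FAST_LOAD_FAST r,b → push 0,30
BINARY_OP + → 0 + 30 = 30
STORE_FAST r → r=30
LOAD_CONST → push 3
LOAD_FAST i → push 1
BINARY_OP & → 3 & 1 = 1
STORE_FAST r → r=1
LOAD_FAST i → push 1
LOAD_CONST → push 1
BINARY_OP + → 1 + 1 = 2
STORE_FAST i → i=2
LOAD_FAST i → push 2
LOAD_CONST → push 4
COMPARE_OP bool(<) → 2 vs 4 = True
POP_JUMP_IF_FALSE → pop True; no jump
LOAD_FAST_LOAD_FAST r,b → push 1,30
BINARY_OP + → 1 + 30 = 31
STORE_FAST r → r=31
LOAD_CONST → push 3
LOAD_FAST i → push 2
BINARY_OP & → 3 & 2 = 2
STORE_FAST r → r=2
LOAD_FAST i → push 2
LOAD_CONST → push 1
BINARY_OP + → 2 + 1 = 3
STORE_FAST i → i=3
LOAD_FAST i → push 3
LOAD_CONST → push 4
COMPARE_OP bool(<) → 3 vs 4 = True
POP_JUMP_IF_FALSE → pop True; no jump
LOAD_FAST_LOAD_FAST r,b → push 2,30
BINARY_OP + → 2 + 30 = 32
STORE_FAST r → r=32
LOAD_CONST → push 3
LOAD_FAST i → push 3
BINARY_OP & → 3 & 3 = 3
STORE_FAST r → r=3
LOAD_FAST i → push 3
LOAD_CONST → push 1
BINARY_OP + → 3 + 1 = 4
STORE_FAST i → i=4
LOAD_FAST i → push 4
LOAD_CONST → push 4
COMPARE_OP bool(<) → 4 vs 4 = False
POP_JUMP_IF_FALSE → pop False; jump
LOAD_FAST r → push 3
RETURN_VALUE → return 3.

3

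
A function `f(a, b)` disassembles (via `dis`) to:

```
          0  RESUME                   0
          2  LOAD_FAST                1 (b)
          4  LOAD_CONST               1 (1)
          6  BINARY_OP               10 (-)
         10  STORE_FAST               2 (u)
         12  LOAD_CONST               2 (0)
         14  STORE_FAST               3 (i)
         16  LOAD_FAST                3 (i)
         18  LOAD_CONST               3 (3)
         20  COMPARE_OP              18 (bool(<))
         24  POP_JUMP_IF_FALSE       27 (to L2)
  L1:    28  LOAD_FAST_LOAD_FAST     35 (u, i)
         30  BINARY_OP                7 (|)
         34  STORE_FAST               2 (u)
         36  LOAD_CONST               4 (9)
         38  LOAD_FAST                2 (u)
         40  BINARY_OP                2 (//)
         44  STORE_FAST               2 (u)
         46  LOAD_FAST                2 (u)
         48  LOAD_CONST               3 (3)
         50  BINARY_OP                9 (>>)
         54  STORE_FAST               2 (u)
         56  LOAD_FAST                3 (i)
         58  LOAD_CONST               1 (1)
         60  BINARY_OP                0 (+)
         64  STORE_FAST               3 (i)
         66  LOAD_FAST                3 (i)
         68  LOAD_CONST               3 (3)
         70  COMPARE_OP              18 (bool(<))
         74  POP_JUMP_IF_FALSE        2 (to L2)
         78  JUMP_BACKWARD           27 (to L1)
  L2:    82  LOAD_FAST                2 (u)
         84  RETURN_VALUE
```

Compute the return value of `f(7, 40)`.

LOAD_FAST b → push 40
LOAD_CONST → push 1
BINARY_OP - → 40 - 1 = 39
STORE_FAST u → u=39
LOAD_CONST → push 0
STORE_FAST i → i=0
LOAD_FAST i → push 0
LOAD_CONST → push 3
COMPARE_OP bool(<) → 0 vs 3 = True
POP_JUMP_IF_FALSE → pop True; no jump
LOAD_FAST_LOAD_FAST u,i → push 39,0
BINARY_OP | → 39 | 0 = 39
STORE_FAST u → u=39
LOAD_CONST → push 9
LOAD_FAST u → push 39
BINARY_OP // → 9 // 39 = 0
STORE_FAST u → u=0
LOAD_FAST u → push 0
LOAD_CONST → push 3
BINARY_OP >> → 0 >> 3 = 0
STORE_FAST u → u=0
LOAD_FAST i → push 0
LOAD_CONST → push 1
BINARY_OP + → 0 + 1 = 1
STORE_FAST i → i=1
LOAD_FAST i → push 1
LOAD_CONST → push 3
COMPARE_OP bool(<) → 1 vs 3 = True
POP_JUMP_IF_FALSE → pop True; no jump
LOAD_FAST_LOAD_FAST u,i → push 0,1
BINARY_OP | → 0 | 1 = 1
STORE_FAST u → u=1
LOAD_CONST → push 9
LOAD_FAST u → push 1
BINARY_OP // → 9 // 1 = 9
STORE_FAST u → u=9
LOAD_FAST u → push 9
LOAD_CONST → push 3
BINARY_OP >> → 9 >> 3 = 1
STORE_FAST u → u=1
LOAD_FAST i → push 1
LOAD_CONST → push 1
BINARY_OP + → 1 + 1 = 2
STORE_FAST i → i=2
LOAD_FAST i → push 2
LOAD_CONST → push 3
COMPARE_OP bool(<) → 2 vs 3 = True
POP_JUMP_IF_FALSE → pop True; no jump
LOAD_FAST_LOAD_FAST u,i → push 1,2
BINARY_OP | → 1 | 2 = 3
STORE_FAST u → u=3
LOAD_CONST → push 9
LOAD_FAST u → push 3
BINARY_OP // → 9 // 3 = 3
STORE_FAST u → u=3
LOAD_FAST u → push 3
LOAD_CONST → push 3
BINARY_OP >> → 3 >> 3 = 0
STORE_FAST u → u=0
LOAD_FAST i → push 2
LOAD_CONST → push 1
BINARY_OP + → 2 + 1 = 3
STORE_FAST i → i=3
LOAD_FAST i → push 3
LOAD_CONST → push 3
COMPARE_OP bool(<) → 3 vs 3 = False
POP_JUMP_IF_FALSE → pop False; jump
LOAD_FAST u → push 0
RETURN_VALUE → return 0.

0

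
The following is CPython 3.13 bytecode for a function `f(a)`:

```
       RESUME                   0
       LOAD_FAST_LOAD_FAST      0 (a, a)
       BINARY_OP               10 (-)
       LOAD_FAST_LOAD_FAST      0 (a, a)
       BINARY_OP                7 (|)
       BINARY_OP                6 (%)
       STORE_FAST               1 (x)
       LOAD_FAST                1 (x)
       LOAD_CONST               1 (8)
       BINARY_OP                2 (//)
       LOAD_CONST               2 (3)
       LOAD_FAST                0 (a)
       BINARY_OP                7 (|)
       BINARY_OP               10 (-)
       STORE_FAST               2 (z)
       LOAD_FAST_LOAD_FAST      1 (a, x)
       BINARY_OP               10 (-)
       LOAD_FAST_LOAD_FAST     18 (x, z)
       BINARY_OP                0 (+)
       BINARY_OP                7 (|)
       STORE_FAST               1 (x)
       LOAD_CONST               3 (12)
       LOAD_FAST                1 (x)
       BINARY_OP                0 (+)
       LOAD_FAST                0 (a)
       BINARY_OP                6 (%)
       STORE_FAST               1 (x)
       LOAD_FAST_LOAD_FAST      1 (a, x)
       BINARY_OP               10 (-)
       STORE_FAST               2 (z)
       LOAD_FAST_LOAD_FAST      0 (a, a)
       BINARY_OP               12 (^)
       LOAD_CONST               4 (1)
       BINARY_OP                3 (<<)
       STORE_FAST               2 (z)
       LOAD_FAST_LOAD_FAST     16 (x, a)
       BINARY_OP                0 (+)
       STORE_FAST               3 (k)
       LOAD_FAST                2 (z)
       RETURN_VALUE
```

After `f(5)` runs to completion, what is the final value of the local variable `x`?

4

LOAD_FAST_LOAD_FAST a,a → push 5,5. Stack: [5, 5]
BINARY_OP - → 5 - 5 = 0. Stack: [0]
LOAD_FAST_LOAD_FAST a,a → push 5,5. Stack: [0, 5, 5]
BINARY_OP | → 5 | 5 = 5. Stack: [0, 5]
BINARY_OP % → 0 % 5 = 0. Stack: [0]
STORE_FAST x → x=0. Stack: []
LOAD_FAST x → push 0. Stack: [0]
LOAD_CONST → push 8. Stack: [0, 8]
BINARY_OP // → 0 // 8 = 0. Stack: [0]
LOAD_CONST → push 3. Stack: [0, 3]
LOAD_FAST a → push 5. Stack: [0, 3, 5]
BINARY_OP | → 3 | 5 = 7. Stack: [0, 7]
BINARY_OP - → 0 - 7 = -7. Stack: [-7]
STORE_FAST z → z=-7. Stack: []
LOAD_FAST_LOAD_FAST a,x → push 5,0. Stack: [5, 0]
BINARY_OP - → 5 - 0 = 5. Stack: [5]
LOAD_FAST_LOAD_FAST x,z → push 0,-7. Stack: [5, 0, -7]
BINARY_OP + → 0 + -7 = -7. Stack: [5, -7]
BINARY_OP | → 5 | -7 = -3. Stack: [-3]
STORE_FAST x → x=-3. Stack: []
LOAD_CONST → push 12. Stack: [12]
LOAD_FAST x → push -3. Stack: [12, -3]
BINARY_OP + → 12 + -3 = 9. Stack: [9]
LOAD_FAST a → push 5. Stack: [9, 5]
BINARY_OP % → 9 % 5 = 4. Stack: [4]
STORE_FAST x → x=4. Stack: []
LOAD_FAST_LOAD_FAST a,x → push 5,4. Stack: [5, 4]
BINARY_OP - → 5 - 4 = 1. Stack: [1]
STORE_FAST z → z=1. Stack: []
LOAD_FAST_LOAD_FAST a,a → push 5,5. Stack: [5, 5]
BINARY_OP ^ → 5 ^ 5 = 0. Stack: [0]
LOAD_CONST → push 1. Stack: [0, 1]
BINARY_OP << → 0 << 1 = 0. Stack: [0]
STORE_FAST z → z=0. Stack: []
LOAD_FAST_LOAD_FAST x,a → push 4,5. Stack: [4, 5]
BINARY_OP + → 4 + 5 = 9. Stack: [9]
STORE_FAST k → k=9. Stack: []
LOAD_FAST z → push 0. Stack: [0]
RETURN_VALUE → return 0.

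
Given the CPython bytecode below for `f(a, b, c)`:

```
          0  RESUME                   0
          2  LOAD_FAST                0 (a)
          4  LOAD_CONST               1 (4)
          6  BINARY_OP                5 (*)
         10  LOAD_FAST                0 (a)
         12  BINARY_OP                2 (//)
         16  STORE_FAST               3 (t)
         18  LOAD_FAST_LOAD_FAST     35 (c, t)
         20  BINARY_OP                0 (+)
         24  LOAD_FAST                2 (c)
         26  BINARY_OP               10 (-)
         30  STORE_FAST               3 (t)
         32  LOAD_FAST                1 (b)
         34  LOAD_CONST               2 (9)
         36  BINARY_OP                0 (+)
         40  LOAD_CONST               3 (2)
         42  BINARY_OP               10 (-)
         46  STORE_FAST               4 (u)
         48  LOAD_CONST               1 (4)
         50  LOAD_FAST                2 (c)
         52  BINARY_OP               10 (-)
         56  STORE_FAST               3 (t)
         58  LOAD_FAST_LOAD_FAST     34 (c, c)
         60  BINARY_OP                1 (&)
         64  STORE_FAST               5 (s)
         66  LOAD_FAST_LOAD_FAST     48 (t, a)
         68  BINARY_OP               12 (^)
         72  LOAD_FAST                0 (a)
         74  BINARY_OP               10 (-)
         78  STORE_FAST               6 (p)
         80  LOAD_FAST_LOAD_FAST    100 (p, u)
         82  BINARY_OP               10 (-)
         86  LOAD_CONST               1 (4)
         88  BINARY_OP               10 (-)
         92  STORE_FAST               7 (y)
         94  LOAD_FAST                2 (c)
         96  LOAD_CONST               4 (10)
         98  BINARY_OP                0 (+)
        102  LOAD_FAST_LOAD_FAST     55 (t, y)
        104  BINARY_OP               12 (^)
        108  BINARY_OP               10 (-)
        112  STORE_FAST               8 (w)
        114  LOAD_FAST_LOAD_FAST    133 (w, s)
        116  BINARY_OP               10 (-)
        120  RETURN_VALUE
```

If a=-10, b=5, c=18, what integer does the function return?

LOAD_FAST a → push -10. Stack: [-10]
LOAD_CONST → push 4. Stack: [-10, 4]
BINARY_OP * → -10 * 4 = -40. Stack: [-40]
LOAD_FAST a → push -10. Stack: [-40, -10]
BINARY_OP // → -40 // -10 = 4. Stack: [4]
STORE_FAST t → t=4. Stack: []
LOAD_FAST_LOAD_FAST c,t → push 18,4. Stack: [18, 4]
BINARY_OP + → 18 + 4 = 22. Stack: [22]
LOAD_FAST c → push 18. Stack: [22, 18]
BINARY_OP - → 22 - 18 = 4. Stack: [4]
STORE_FAST t → t=4. Stack: []
LOAD_FAST b → push 5. Stack: [5]
LOAD_CONST → push 9. Stack: [5, 9]
BINARY_OP + → 5 + 9 = 14. Stack: [14]
LOAD_CONST → push 2. Stack: [14, 2]
BINARY_OP - → 14 - 2 = 12. Stack: [12]
STORE_FAST u → u=12. Stack: []
LOAD_CONST → push 4. Stack: [4]
LOAD_FAST c → push 18. Stack: [4, 18]
BINARY_OP - → 4 - 18 = -14. Stack: [-14]
STORE_FAST t → t=-14. Stack: []
LOAD_FAST_LOAD_FAST c,c → push 18,18. Stack: [18, 18]
BINARY_OP & → 18 & 18 = 18. Stack: [18]
STORE_FAST s → s=18. Stack: []
LOAD_FAST_LOAD_FAST t,a → push -14,-10. Stack: [-14, -10]
BINARY_OP ^ → -14 ^ -10 = 4. Stack: [4]
LOAD_FAST a → push -10. Stack: [4, -10]
BINARY_OP - → 4 - -10 = 14. Stack: [14]
STORE_FAST p → p=14. Stack: []
LOAD_FAST_LOAD_FAST p,u → push 14,12. Stack: [14, 12]
BINARY_OP - → 14 - 12 = 2. Stack: [2]
LOAD_CONST → push 4. Stack: [2, 4]
BINARY_OP - → 2 - 4 = -2. Stack: [-2]
STORE_FAST y → y=-2. Stack: []
LOAD_FAST c → push 18. Stack: [18]
LOAD_CONST → push 10. Stack: [18, 10]
BINARY_OP + → 18 + 10 = 28. Stack: [28]
LOAD_FAST_LOAD_FAST t,y → push -14,-2. Stack: [28, -14, -2]
BINARY_OP ^ → -14 ^ -2 = 12. Stack: [28, 12]
BINARY_OP - → 28 - 12 = 16. Stack: [16]
STORE_FAST w → w=16. Stack: []
LOAD_FAST_LOAD_FAST w,s → push 16,18. Stack: [16, 18]
BINARY_OP - → 16 - 18 = -2. Stack: [-2]
RETURN_VALUE → return -2.

-2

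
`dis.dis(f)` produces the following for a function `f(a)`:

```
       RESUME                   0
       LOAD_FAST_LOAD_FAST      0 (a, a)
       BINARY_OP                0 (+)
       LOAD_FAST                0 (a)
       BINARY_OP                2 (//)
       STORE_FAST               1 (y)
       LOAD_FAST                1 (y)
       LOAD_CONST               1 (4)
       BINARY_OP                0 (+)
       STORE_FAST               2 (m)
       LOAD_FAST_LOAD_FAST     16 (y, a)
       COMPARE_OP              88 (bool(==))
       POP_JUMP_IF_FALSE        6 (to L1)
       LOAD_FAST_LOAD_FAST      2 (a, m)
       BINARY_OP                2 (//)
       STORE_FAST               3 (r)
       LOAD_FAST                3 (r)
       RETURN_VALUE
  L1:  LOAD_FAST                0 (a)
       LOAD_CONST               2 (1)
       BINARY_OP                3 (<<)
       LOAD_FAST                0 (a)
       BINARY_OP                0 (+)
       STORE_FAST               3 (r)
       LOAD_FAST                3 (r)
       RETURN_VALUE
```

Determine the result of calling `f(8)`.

LOAD_FAST_LOAD_FAST a,a → push 8,8. Stack: [8, 8]
BINARY_OP + → 8 + 8 = 16. Stack: [16]
LOAD_FAST a → push 8. Stack: [16, 8]
BINARY_OP // → 16 // 8 = 2. Stack: [2]
STORE_FAST y → y=2. Stack: []
LOAD_FAST y → push 2. Stack: [2]
LOAD_CONST → push 4. Stack: [2, 4]
BINARY_OP + → 2 + 4 = 6. Stack: [6]
STORE_FAST m → m=6. Stack: []
LOAD_FAST_LOAD_FAST y,a → push 2,8. Stack: [2, 8]
COMPARE_OP bool(==) → 2 vs 8 = False. Stack: [False]
POP_JUMP_IF_FALSE → pop False; jump. Stack: []
LOAD_FAST a → push 8. Stack: [8]
LOAD_CONST → push 1. Stack: [8, 1]
BINARY_OP << → 8 << 1 = 16. Stack: [16]
LOAD_FAST a → push 8. Stack: [16, 8]
BINARY_OP + → 16 + 8 = 24. Stack: [24]
STORE_FAST r → r=24. Stack: []
LOAD_FAST r → push 24. Stack: [24]
RETURN_VALUE → return 24.

24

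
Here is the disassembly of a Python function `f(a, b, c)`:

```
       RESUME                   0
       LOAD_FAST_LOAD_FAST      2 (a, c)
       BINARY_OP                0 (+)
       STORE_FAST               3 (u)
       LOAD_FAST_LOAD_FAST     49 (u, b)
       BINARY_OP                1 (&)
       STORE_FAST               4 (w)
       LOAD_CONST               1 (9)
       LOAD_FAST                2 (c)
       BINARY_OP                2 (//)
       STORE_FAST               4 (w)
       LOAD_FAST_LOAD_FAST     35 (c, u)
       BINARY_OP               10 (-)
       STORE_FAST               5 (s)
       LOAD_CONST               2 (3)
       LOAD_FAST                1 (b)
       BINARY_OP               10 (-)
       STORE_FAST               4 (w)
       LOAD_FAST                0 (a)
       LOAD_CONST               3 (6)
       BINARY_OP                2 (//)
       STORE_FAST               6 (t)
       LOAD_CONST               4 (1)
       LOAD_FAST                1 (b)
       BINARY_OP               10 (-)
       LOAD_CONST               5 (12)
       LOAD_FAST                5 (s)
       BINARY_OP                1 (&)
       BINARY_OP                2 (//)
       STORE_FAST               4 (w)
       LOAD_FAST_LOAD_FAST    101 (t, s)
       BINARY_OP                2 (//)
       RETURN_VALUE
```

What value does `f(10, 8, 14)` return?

LOAD_FAST_LOAD_FAST a,c → push 10,14. Stack: [10, 14]
BINARY_OP + → 10 + 14 = 24. Stack: [24]
STORE_FAST u → u=24. Stack: []
LOAD_FAST_LOAD_FAST u,b → push 24,8. Stack: [24, 8]
BINARY_OP & → 24 & 8 = 8. Stack: [8]
STORE_FAST w → w=8. Stack: []
LOAD_CONST → push 9. Stack: [9]
LOAD_FAST c → push 14. Stack: [9, 14]
BINARY_OP // → 9 // 14 = 0. Stack: [0]
STORE_FAST w → w=0. Stack: []
LOAD_FAST_LOAD_FAST c,u → push 14,24. Stack: [14, 24]
BINARY_OP - → 14 - 24 = -10. Stack: [-10]
STORE_FAST s → s=-10. Stack: []
LOAD_CONST → push 3. Stack: [3]
LOAD_FAST b → push 8. Stack: [3, 8]
BINARY_OP - → 3 - 8 = -5. Stack: [-5]
STORE_FAST w → w=-5. Stack: []
LOAD_FAST a → push 10. Stack: [10]
LOAD_CONST → push 6. Stack: [10, 6]
BINARY_OP // → 10 // 6 = 1. Stack: [1]
STORE_FAST t → t=1. Stack: []
LOAD_CONST → push 1. Stack: [1]
LOAD_FAST b → push 8. Stack: [1, 8]
BINARY_OP - → 1 - 8 = -7. Stack: [-7]
LOAD_CONST → push 12. Stack: [-7, 12]
LOAD_FAST s → push -10. Stack: [-7, 12, -10]
BINARY_OP & → 12 & -10 = 4. Stack: [-7, 4]
BINARY_OP // → -7 // 4 = -2. Stack: [-2]
STORE_FAST w → w=-2. Stack: []
LOAD_FAST_LOAD_FAST t,s → push 1,-10. Stack: [1, -10]
BINARY_OP // → 1 // -10 = -1. Stack: [-1]
RETURN_VALUE → return -1.

-1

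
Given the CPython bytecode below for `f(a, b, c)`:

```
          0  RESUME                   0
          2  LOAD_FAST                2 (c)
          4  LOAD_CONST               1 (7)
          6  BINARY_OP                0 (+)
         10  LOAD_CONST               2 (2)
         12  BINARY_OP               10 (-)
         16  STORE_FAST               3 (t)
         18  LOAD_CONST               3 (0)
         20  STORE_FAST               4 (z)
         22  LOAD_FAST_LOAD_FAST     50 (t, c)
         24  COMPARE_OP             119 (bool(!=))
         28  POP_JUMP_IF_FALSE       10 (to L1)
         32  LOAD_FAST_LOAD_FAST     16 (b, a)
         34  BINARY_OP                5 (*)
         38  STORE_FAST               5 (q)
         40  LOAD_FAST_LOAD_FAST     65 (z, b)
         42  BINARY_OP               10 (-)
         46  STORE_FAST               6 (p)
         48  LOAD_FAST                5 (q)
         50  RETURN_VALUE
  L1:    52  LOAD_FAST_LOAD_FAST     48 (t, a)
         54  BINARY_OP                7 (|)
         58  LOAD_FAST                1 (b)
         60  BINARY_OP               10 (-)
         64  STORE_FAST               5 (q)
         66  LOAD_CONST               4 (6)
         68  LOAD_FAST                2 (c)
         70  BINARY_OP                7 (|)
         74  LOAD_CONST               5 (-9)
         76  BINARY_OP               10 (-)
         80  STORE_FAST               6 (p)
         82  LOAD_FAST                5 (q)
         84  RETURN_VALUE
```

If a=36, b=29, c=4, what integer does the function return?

LOAD_FAST c → push 4. Stack: [4]
LOAD_CONST → push 7. Stack: [4, 7]
BINARY_OP + → 4 + 7 = 11. Stack: [11]
LOAD_CONST → push 2. Stack: [11, 2]
BINARY_OP - → 11 - 2 = 9. Stack: [9]
STORE_FAST t → t=9. Stack: []
LOAD_CONST → push 0. Stack: [0]
STORE_FAST z → z=0. Stack: []
LOAD_FAST_LOAD_FAST t,c → push 9,4. Stack: [9, 4]
COMPARE_OP bool(!=) → 9 vs 4 = True. Stack: [True]
POP_JUMP_IF_FALSE → pop True; no jump. Stack: []
LOAD_FAST_LOAD_FAST b,a → push 29,36. Stack: [29, 36]
BINARY_OP * → 29 * 36 = 1044. Stack: [1044]
STORE_FAST q → q=1044. Stack: []
LOAD_FAST_LOAD_FAST z,b → push 0,29. Stack: [0, 29]
BINARY_OP - → 0 - 29 = -29. Stack: [-29]
STORE_FAST p → p=-29. Stack: []
LOAD_FAST q → push 1044. Stack: [1044]
RETURN_VALUE → return 1044.

1044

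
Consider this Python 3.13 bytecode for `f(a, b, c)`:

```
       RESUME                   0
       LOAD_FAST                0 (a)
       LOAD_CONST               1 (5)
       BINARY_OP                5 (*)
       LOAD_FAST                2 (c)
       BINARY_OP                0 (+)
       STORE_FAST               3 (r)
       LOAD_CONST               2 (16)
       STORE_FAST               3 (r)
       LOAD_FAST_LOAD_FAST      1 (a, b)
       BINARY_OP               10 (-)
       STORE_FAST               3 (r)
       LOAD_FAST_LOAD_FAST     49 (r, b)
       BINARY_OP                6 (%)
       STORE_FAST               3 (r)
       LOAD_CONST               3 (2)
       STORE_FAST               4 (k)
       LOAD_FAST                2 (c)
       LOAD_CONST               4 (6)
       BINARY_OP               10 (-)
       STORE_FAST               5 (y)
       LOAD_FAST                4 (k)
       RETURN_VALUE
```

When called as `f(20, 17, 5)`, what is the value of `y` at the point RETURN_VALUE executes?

LOAD_FAST a → push 20. Stack: [20]
LOAD_CONST → push 5. Stack: [20, 5]
BINARY_OP * → 20 * 5 = 100. Stack: [100]
LOAD_FAST c → push 5. Stack: [100, 5]
BINARY_OP + → 100 + 5 = 105. Stack: [105]
STORE_FAST r → r=105. Stack: []
LOAD_CONST → push 16. Stack: [16]
STORE_FAST r → r=16. Stack: []
LOAD_FAST_LOAD_FAST a,b → push 20,17. Stack: [20, 17]
BINARY_OP - → 20 - 17 = 3. Stack: [3]
STORE_FAST r → r=3. Stack: []
LOAD_FAST_LOAD_FAST r,b → push 3,17. Stack: [3, 17]
BINARY_OP % → 3 % 17 = 3. Stack: [3]
STORE_FAST r → r=3. Stack: []
LOAD_CONST → push 2. Stack: [2]
STORE_FAST k → k=2. Stack: []
LOAD_FAST c → push 5. Stack: [5]
LOAD_CONST → push 6. Stack: [5, 6]
BINARY_OP - → 5 - 6 = -1. Stack: [-1]
STORE_FAST y → y=-1. Stack: []
LOAD_FAST k → push 2. Stack: [2]
RETURN_VALUE → return 2.

-1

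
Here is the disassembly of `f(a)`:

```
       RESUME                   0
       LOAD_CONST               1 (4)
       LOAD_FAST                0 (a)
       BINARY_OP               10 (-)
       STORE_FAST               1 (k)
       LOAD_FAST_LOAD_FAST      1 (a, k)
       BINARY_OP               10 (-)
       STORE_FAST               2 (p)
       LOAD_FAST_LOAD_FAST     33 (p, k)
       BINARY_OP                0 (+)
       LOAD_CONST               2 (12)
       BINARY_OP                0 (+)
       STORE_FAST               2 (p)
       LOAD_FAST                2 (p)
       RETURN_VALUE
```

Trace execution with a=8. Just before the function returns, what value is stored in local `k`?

LOAD_CONST → push 4. Stack: [4]
LOAD_FAST a → push 8. Stack: [4, 8]
BINARY_OP - → 4 - 8 = -4. Stack: [-4]
STORE_FAST k → k=-4. Stack: []
LOAD_FAST_LOAD_FAST a,k → push 8,-4. Stack: [8, -4]
BINARY_OP - → 8 - -4 = 12. Stack: [12]
STORE_FAST p → p=12. Stack: []
LOAD_FAST_LOAD_FAST p,k → push 12,-4. Stack: [12, -4]
BINARY_OP + → 12 + -4 = 8. Stack: [8]
LOAD_CONST → push 12. Stack: [8, 12]
BINARY_OP + → 8 + 12 = 20. Stack: [20]
STORE_FAST p → p=20. Stack: []
LOAD_FAST p → push 20. Stack: [20]
RETURN_VALUE → return 20.

-4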